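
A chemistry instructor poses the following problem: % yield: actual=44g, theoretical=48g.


% yield = actual/theoretical × 100
= 44/48 × 100
= 91.67%

91.67%


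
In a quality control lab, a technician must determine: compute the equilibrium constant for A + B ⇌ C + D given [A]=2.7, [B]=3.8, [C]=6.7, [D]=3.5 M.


Kc = [C][D]/([A][B])
= (6.7^1 × 3.5^1)/(2.7^1 × 3.8^1)
= 23.45/10.26
= 2.286

2.286


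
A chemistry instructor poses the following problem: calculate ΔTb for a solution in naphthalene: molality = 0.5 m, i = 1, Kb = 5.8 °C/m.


ΔTb = Kb × m × i
= 5.8 × 0.5 × 1
= 2.9 °C

2.9 °C


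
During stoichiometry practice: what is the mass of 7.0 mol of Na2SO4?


M(Na2SO4) = 142.05 g/mol
mass = n × M = 7.0 × 142.05 = 994.35 g

994.35 g


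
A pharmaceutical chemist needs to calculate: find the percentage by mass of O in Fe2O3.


M(Fe2O3) = 2×55.85 + 3×16.0 = 159.70 g/mol
Mass of O = 3 × 16.0 = 48.00 g/mol
% O = 48.00/159.70 × 100 = 30.06%

30.06%


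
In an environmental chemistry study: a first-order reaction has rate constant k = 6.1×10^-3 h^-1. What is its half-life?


t½ = ln2/k = 0.693147/(6.1×10^-3 h^-1)
= 113.6 h

113.6 h


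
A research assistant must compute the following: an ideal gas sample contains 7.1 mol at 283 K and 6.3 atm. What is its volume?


PV = nRT  (R = 0.08206 L·atm/(mol·K))
V = nRT/P = 7.1×0.08206×283/6.3
= 26.172 L

26.172 L


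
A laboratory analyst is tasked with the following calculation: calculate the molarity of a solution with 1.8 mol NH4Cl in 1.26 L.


M = n/V = 1.8/1.26 = 1.429 mol/L

1.429 M


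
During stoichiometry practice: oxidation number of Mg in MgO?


Group 2 metal: +2
Oxidation number: +2

+2


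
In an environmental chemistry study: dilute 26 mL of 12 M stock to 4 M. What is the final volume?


C1V1 = C2V2
12 × 26 = 4 × V2
V2 = 312/4 = 78.0 mL

78.0 mL


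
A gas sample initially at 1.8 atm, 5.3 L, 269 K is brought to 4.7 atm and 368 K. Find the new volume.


P1V1/T1 = P2V2/T2
V2 = P1V1T2/(T1P2)
= 1.8×5.3×368/(269×4.7)
= 2.777 L

2.777 L


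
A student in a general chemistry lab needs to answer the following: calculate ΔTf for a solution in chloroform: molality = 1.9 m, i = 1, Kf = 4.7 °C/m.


ΔTf = Kf × m × i
= 4.7 × 1.9 × 1
= 8.93 °C

8.93 °C


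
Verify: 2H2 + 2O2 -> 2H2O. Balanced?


Equation: 2H2 + 2O2 -> 2H2O
Check atoms: H: 4=4, O: 4≠2
Not balanced

No, not balanced


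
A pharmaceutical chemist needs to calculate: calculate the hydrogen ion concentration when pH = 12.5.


[H+] = 10^(-pH) = 10^(-12.5)
= 3.16×10^-13 M

3.16×10^-13 M


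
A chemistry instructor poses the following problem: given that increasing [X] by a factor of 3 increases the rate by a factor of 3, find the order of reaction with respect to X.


rate ∝ [X]^n
3^n = 3 → n = 1
Order in X: 1

1


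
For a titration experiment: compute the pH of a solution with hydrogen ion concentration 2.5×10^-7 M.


pH = -log10([H+]) = -log10(2.5×10^-7)
= 7 - log10(2.5)
= 7 - 0.4
= 6.6

6.6


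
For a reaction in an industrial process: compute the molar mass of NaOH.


M(NaOH) = 1×22.99 + 1×16.0 + 1×1.008
= 22.99 + 16.0 + 1.01
= 40.0 g/mol

40.0 g/mol


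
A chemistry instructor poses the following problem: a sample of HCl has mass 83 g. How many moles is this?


M(HCl) = 36.46 g/mol
n = mass/M = 83/36.46 = 2.2765 mol

2.2765 mol


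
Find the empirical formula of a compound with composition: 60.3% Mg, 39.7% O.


Assume 100 g sample. Moles of each element:
  Mg: 60.3/24.31 = 2.48 mol
  O: 39.7/16.0 = 2.481 mol
Divide by smallest (2.48):
  Mg: 2.48/2.48 = 1.0
  O: 2.481/2.48 = 1.0
Empirical formula: MgO

MgO


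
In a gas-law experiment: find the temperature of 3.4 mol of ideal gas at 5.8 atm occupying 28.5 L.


PV = nRT  (R = 0.08206 L·atm/(mol·K))
T = PV/(nR) = 5.8×28.5/(3.4×0.08206)
= 165.30/0.279004
= 592.46 K

592.46 K


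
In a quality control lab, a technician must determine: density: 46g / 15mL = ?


ρ = mass/volume
= 46/15
= 3.067 g/mL

3.067 g/mL


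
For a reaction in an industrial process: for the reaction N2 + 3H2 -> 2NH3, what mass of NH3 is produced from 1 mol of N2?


Mole ratio NH3:N2 = 2:1
n(NH3) = 1 × 2/1 = 2.000 mol
mass = 2.000 × 17.03 = 34.06 g

34.06 g


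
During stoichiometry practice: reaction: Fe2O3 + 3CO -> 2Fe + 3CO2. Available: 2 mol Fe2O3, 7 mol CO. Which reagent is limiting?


Mole ratio available / coefficient:
  Fe2O3: 2/1 = 2.000
  CO: 7/3 = 2.333
Smaller ratio is limiting.

Fe2O3


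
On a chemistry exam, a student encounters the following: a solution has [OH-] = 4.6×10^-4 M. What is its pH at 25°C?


pOH = -log10([OH-]) = -log10(4.6×10^-4)
= 4 - log10(4.6) = 3.34
pH = 14 - pOH = 14 - 3.34 = 10.66

10.66


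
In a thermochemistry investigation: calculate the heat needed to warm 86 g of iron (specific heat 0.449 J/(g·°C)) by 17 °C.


q = mcΔT = 86 × 0.449 × 17
= 656.44 J

656.44 J


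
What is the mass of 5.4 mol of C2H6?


M(C2H6) = 30.07 g/mol
mass = n × M = 5.4 × 30.07 = 162.38 g

162.38 g


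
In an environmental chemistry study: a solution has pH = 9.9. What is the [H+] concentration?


[H+] = 10^(-pH) = 10^(-9.9)
= 1.26×10^-10 M

1.26×10^-10 M


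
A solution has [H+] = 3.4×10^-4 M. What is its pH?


pH = -log10([H+]) = -log10(3.4×10^-4)
= 4 - log10(3.4)
= 4 - 0.53
= 3.47

3.47


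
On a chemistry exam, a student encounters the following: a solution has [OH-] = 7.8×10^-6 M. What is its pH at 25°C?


pOH = -log10([OH-]) = -log10(7.8×10^-6)
= 6 - log10(7.8) = 5.11
pH = 14 - pOH = 14 - 5.11 = 8.89

8.89


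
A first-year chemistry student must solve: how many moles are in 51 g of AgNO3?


M(AgNO3) = 169.88 g/mol
n = mass/M = 51/169.88 = 0.3002 mol

0.3002 mol


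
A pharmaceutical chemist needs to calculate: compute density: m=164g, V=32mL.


ρ = mass/volume
= 164/32
= 5.125 g/mL

5.125 g/mL


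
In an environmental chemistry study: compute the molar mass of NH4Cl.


M(NH4Cl) = 1×14.01 + 4×1.008 + 1×35.45
= 14.01 + 4.03 + 35.45
= 53.49 g/mol

53.49 g/mol


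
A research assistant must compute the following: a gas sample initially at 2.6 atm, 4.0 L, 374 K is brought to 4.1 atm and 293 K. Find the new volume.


P1V1/T1 = P2V2/T2
V2 = P1V1T2/(T1P2)
= 2.6×4.0×293/(374×4.1)
= 1.987 L

1.987 L


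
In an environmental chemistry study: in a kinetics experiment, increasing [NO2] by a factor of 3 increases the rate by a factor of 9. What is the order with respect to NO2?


rate ∝ [NO2]^n
3^n = 9 → n = 2
Order in NO2: 2

2


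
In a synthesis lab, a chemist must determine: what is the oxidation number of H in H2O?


H is +1 with nonmetals
Oxidation number: +1

+1


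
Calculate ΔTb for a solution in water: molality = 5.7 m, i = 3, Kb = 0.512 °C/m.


ΔTb = Kb × m × i
= 0.512 × 5.7 × 3
= 8.7552 °C

8.7552 °C


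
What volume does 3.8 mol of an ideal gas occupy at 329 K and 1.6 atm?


PV = nRT  (R = 0.08206 L·atm/(mol·K))
V = nRT/P = 3.8×0.08206×329/1.6
= 64.12 L

64.12 L


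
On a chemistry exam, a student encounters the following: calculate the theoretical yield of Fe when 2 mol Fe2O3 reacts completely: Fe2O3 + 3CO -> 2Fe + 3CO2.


Mole ratio Fe:Fe2O3 = 2:1
n(Fe) = 2 × 2/1 = 4.000 mol
mass = 4.000 × 55.85 = 223.4 g

223.4 g


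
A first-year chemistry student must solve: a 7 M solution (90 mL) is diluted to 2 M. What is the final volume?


C1V1 = C2V2
7 × 90 = 2 × V2
V2 = 630/2 = 315.0 mL

315.0 mL


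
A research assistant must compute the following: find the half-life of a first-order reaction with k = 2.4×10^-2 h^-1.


t½ = ln2/k = 0.693147/(2.4×10^-2 h^-1)
= 28.88 h

28.88 h


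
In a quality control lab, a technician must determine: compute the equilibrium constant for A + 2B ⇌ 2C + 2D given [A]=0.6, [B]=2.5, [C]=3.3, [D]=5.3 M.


Kc = [C]^2[D]^2/([A][B]^2)
= (3.3^2 × 5.3^2)/(0.6^1 × 2.5^2)
= 305.9001/3.75
= 81.57

81.57


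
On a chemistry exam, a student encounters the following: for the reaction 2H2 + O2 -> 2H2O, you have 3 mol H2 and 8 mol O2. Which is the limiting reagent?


Mole ratio available / coefficient:
  H2: 3/2 = 1.500
  O2: 8/1 = 8.000
Smaller ratio is limiting.

H2


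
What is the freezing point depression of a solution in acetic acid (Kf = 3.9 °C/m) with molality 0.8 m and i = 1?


ΔTf = Kf × m × i
= 3.9 × 0.8 × 1
= 3.12 °C

3.12 °C


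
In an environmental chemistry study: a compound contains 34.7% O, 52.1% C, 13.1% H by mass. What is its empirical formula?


Assume 100 g sample. Moles of each element:
  O: 34.7/16.0 = 2.169 mol
  C: 52.1/12.01 = 4.338 mol
  H: 13.1/1.008 = 12.996 mol
Divide by smallest (2.169):
  O: 2.169/2.169 = 1.0
  C: 4.338/2.169 = 2.0
  H: 12.996/2.169 = 5.99
Empirical formula: C2H6O

C2H6O


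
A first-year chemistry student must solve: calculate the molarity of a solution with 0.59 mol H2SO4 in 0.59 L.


M = n/V = 0.59/0.59 = 1.000 mol/L

1.000 M


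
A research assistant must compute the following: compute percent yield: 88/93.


% yield = actual/theoretical × 100
= 88/93 × 100
= 94.62%

94.62%


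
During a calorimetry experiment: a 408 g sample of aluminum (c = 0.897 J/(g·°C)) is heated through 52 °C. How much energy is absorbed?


q = mcΔT = 408 × 0.897 × 52
= 19030.75 J

19030.75 J


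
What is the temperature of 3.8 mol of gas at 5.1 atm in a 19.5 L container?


PV = nRT  (R = 0.08206 L·atm/(mol·K))
T = PV/(nR) = 5.1×19.5/(3.8×0.08206)
= 99.45/0.311828
= 318.93 K

318.93 K


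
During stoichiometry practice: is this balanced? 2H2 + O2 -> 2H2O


Equation: 2H2 + O2 -> 2H2O
Check atoms: H: 4=4, O: 2=2
Balanced

Yes, balanced


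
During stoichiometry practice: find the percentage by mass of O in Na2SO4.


M(Na2SO4) = 2×22.99 + 1×32.07 + 4×16.0 = 142.05 g/mol
Mass of O = 4 × 16.0 = 64.00 g/mol
% O = 64.00/142.05 × 100 = 45.05%

45.05%


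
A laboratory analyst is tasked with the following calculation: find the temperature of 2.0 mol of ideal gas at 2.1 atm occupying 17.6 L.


PV = nRT  (R = 0.08206 L·atm/(mol·K))
T = PV/(nR) = 2.1×17.6/(2.0×0.08206)
= 36.96/0.164120
= 225.20 K

225.20 K


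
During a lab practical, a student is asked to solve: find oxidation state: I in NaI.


halide: -1
Oxidation number: -1

-1


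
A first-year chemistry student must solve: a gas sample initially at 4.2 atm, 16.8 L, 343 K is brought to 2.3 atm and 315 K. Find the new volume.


P1V1/T1 = P2V2/T2
V2 = P1V1T2/(T1P2)
= 4.2×16.8×315/(343×2.3)
= 28.174 L

28.174 L


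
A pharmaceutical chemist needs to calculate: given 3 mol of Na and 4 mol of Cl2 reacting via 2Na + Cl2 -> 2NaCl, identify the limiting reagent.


Mole ratio available / coefficient:
  Na: 3/2 = 1.500
  Cl2: 4/1 = 4.000
Smaller ratio is limiting.

Na


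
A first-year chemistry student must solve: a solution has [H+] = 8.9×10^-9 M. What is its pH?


pH = -log10([H+]) = -log10(8.9×10^-9)
= 9 - log10(8.9)
= 9 - 0.95
= 8.05

8.05


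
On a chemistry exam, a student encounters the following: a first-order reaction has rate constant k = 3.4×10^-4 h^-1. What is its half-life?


t½ = ln2/k = 0.693147/(3.4×10^-4 h^-1)
= 2039 h

2039 h


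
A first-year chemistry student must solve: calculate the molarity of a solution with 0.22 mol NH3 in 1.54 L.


M = n/V = 0.22/1.54 = 0.143 mol/L

0.143 M


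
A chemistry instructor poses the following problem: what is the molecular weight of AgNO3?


M(AgNO3) = 1×107.87 + 1×14.01 + 3×16.0
= 107.87 + 14.01 + 48.0
= 169.88 g/mol

169.88 g/mol


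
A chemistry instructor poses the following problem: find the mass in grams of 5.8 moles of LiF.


M(LiF) = 25.94 g/mol
mass = n × M = 5.8 × 25.94 = 150.45 g

150.45 g


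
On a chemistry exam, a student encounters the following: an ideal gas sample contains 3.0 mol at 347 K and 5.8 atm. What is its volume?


PV = nRT  (R = 0.08206 L·atm/(mol·K))
V = nRT/P = 3.0×0.08206×347/5.8
= 14.728 L

14.728 L


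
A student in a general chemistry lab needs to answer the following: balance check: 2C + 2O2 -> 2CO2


Equation: 2C + 2O2 -> 2CO2
Check atoms: C: 2=2, O: 4=4
Balanced

Yes, balanced


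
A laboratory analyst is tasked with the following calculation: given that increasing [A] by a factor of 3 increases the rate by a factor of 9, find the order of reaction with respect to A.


rate ∝ [A]^n
3^n = 9 → n = 2
Order in A: 2

2


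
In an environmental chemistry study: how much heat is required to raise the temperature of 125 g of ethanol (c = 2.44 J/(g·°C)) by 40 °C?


q = mcΔT = 125 × 2.44 × 40
= 12200.00 J

12200.00 J


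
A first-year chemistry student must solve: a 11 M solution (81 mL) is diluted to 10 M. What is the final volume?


C1V1 = C2V2
11 × 81 = 10 × V2
V2 = 891/10 = 89.1 mL

89.1 mL


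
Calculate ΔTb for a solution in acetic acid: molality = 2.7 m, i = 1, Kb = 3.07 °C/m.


ΔTb = Kb × m × i
= 3.07 × 2.7 × 1
= 8.289 °C

8.289 °C


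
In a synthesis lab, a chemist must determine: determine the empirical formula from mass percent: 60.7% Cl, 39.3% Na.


Assume 100 g sample. Moles of each element:
  Cl: 60.7/35.45 = 1.712 mol
  Na: 39.3/22.99 = 1.709 mol
Divide by smallest (1.709):
  Cl: 1.712/1.709 = 1.0
  Na: 1.709/1.709 = 1.0
Empirical formula: NaCl

NaCl


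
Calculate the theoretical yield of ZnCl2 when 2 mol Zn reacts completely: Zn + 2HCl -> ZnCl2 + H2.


Mole ratio ZnCl2:Zn = 1:1
n(ZnCl2) = 2 × 1/1 = 2.000 mol
mass = 2.000 × 136.28 = 272.56 g

272.56 g


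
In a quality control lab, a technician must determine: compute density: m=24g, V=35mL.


ρ = mass/volume
= 24/35
= 0.686 g/mL

0.686 g/mL


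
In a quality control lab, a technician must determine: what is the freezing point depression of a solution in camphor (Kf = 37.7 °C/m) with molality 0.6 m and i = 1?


ΔTf = Kf × m × i
= 37.7 × 0.6 × 1
= 22.62 °C

22.62 °C


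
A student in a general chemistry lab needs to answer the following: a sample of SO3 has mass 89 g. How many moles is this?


M(SO3) = 80.07 g/mol
n = mass/M = 89/80.07 = 1.1115 mol

1.1115 mol


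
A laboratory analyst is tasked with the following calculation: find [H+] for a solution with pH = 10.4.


[H+] = 10^(-pH) = 10^(-10.4)
= 3.98×10^-11 M

3.98×10^-11 M


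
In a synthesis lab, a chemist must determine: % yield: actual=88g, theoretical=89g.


% yield = actual/theoretical × 100
= 88/89 × 100
= 98.88%

98.88%


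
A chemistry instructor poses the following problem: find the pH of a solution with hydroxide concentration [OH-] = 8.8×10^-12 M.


pOH = -log10([OH-]) = -log10(8.8×10^-12)
= 12 - log10(8.8) = 11.06
pH = 14 - pOH = 14 - 11.06 = 2.94

2.94


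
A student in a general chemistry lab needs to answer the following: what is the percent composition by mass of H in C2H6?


M(C2H6) = 2×12.01 + 6×1.008 = 30.068 g/mol
Mass of H = 6 × 1.008 = 6.048 g/mol
% H = 6.048/30.068 × 100 = 20.11%

20.11%


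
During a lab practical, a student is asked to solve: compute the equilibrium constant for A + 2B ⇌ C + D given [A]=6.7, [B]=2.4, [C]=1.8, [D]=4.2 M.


Kc = [C][D]/([A][B]^2)
= (1.8^1 × 4.2^1)/(6.7^1 × 2.4^2)
= 7.56/38.592
= 0.1959

0.1959


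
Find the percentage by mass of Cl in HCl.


M(HCl) = 1×1.008 + 1×35.45 = 36.458 g/mol
Mass of Cl = 1 × 35.45 = 35.45 g/mol
% Cl = 35.45/36.458 × 100 = 97.24%

97.24%


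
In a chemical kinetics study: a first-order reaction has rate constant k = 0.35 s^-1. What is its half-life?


t½ = ln2/k = 0.693147/(0.35 s^-1)
= 1.980 s

1.980 s


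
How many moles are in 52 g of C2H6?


M(C2H6) = 30.07 g/mol
n = mass/M = 52/30.07 = 1.7293 mol

1.7293 mol


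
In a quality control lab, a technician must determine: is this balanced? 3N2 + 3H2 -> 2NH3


Equation: 3N2 + 3H2 -> 2NH3
Check atoms: H: 6=6, N: 6≠2
Not balanced

No, not balanced


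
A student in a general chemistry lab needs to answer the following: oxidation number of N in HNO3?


(+1) + x + 3(-2) = 0, so x = +5
Oxidation number: +5

+5


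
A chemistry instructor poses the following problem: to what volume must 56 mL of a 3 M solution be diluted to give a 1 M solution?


C1V1 = C2V2
3 × 56 = 1 × V2
V2 = 168/1 = 168.0 mL

168.0 mL


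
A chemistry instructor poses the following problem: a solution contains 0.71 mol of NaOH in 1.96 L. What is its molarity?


M = n/V = 0.71/1.96 = 0.362 mol/L

0.362 M


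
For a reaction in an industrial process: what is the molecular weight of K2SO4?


M(K2SO4) = 2×39.1 + 1×32.07 + 4×16.0
= 78.2 + 32.07 + 64.0
= 174.27 g/mol

174.27 g/mol


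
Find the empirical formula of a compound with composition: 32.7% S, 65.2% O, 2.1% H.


Assume 100 g sample. Moles of each element:
  S: 32.7/32.07 = 1.02 mol
  O: 65.2/16.0 = 4.075 mol
  H: 2.1/1.008 = 2.083 mol
Divide by smallest (1.02):
  S: 1.02/1.02 = 1.0
  O: 4.075/1.02 = 4.0
  H: 2.083/1.02 = 2.04
Empirical formula: H2SO4

H2SO4


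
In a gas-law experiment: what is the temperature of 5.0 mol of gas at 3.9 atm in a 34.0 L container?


PV = nRT  (R = 0.08206 L·atm/(mol·K))
T = PV/(nR) = 3.9×34.0/(5.0×0.08206)
= 132.60/0.410300
= 323.18 K

323.18 K


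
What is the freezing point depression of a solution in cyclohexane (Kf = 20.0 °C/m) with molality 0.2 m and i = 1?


ΔTf = Kf × m × i
= 20.0 × 0.2 × 1
= 4.0 °C

4.0 °C


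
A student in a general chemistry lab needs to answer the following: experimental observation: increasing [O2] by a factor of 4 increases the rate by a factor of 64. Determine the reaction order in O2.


rate ∝ [O2]^n
4^n = 64 → n = 3
Order in O2: 3

3


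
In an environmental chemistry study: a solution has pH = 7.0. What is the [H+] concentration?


[H+] = 10^(-pH) = 10^(-7.0)
= 1.0×10^-7 M

1.0×10^-7 M


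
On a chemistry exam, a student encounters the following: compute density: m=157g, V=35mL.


ρ = mass/volume
= 157/35
= 4.486 g/mL

4.486 g/mL


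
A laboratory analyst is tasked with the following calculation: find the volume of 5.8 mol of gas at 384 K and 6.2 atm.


PV = nRT  (R = 0.08206 L·atm/(mol·K))
V = nRT/P = 5.8×0.08206×384/6.2
= 29.478 L

29.478 L


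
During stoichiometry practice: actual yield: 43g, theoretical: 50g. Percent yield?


% yield = actual/theoretical × 100
= 43/50 × 100
= 86.0%

86.0%


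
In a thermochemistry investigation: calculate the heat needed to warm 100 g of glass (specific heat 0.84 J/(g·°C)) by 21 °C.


q = mcΔT = 100 × 0.84 × 21
= 1764.00 J

1764.00 J


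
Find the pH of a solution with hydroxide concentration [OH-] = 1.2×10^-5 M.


pOH = -log10([OH-]) = -log10(1.2×10^-5)
= 5 - log10(1.2) = 4.92
pH = 14 - pOH = 14 - 4.92 = 9.08

9.08


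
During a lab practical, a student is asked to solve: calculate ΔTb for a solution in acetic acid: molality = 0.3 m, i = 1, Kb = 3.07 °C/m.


ΔTb = Kb × m × i
= 3.07 × 0.3 × 1
= 0.921 °C

0.921 °C


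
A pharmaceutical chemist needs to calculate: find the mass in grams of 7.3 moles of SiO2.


M(SiO2) = 60.09 g/mol
mass = n × M = 7.3 × 60.09 = 438.66 g

438.66 g


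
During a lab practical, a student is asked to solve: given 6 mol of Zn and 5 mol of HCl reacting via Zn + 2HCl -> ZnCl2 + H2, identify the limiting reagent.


Mole ratio available / coefficient:
  Zn: 6/1 = 6.000
  HCl: 5/2 = 2.500
Smaller ratio is limiting.

HCl


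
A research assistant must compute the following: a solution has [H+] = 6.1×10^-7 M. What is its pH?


pH = -log10([H+]) = -log10(6.1×10^-7)
= 7 - log10(6.1)
= 7 - 0.79
= 6.21

6.21


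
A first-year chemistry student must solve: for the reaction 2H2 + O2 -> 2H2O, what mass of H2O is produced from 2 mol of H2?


Mole ratio H2O:H2 = 2:2
n(H2O) = 2 × 2/2 = 2.000 mol
mass = 2.000 × 18.02 = 36.04 g

36.04 g


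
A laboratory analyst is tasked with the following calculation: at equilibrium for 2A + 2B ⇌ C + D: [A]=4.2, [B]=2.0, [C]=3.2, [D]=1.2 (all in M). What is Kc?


Kc = [C][D]/([A]^2[B]^2)
= (3.2^1 × 1.2^1)/(4.2^2 × 2.0^2)
= 3.84/70.56
= 0.05442

0.05442


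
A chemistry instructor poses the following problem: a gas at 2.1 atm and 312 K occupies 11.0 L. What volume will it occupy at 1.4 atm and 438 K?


P1V1/T1 = P2V2/T2
V2 = P1V1T2/(T1P2)
= 2.1×11.0×438/(312×1.4)
= 23.163 L

23.163 L


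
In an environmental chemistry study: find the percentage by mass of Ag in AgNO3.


M(AgNO3) = 1×107.87 + 1×14.01 + 3×16.0 = 169.88 g/mol
Mass of Ag = 1 × 107.87 = 107.87 g/mol
% Ag = 107.87/169.88 × 100 = 63.50%

63.50%


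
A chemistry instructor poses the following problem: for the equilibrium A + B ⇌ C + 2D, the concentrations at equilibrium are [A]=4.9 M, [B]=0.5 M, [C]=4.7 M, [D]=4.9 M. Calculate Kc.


Kc = [C][D]^2/([A][B])
= (4.7^1 × 4.9^2)/(4.9^1 × 0.5^1)
= 112.847/2.45
= 46.06

46.06


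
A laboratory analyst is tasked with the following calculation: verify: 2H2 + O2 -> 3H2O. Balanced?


Equation: 2H2 + O2 -> 3H2O
Check atoms: H: 4≠6, O: 2≠3
Not balanced

No, not balanced


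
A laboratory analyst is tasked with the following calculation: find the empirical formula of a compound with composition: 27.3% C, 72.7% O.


Assume 100 g sample. Moles of each element:
  C: 27.3/12.01 = 2.273 mol
  O: 72.7/16.0 = 4.544 mol
Divide by smallest (2.273):
  C: 2.273/2.273 = 1.0
  O: 4.544/2.273 = 2.0
Empirical formula: CO2

CO2


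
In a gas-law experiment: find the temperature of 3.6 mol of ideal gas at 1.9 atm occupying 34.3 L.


PV = nRT  (R = 0.08206 L·atm/(mol·K))
T = PV/(nR) = 1.9×34.3/(3.6×0.08206)
= 65.17/0.295416
= 220.60 K

220.60 K


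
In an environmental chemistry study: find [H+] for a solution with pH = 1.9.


[H+] = 10^(-pH) = 10^(-1.9)
= 1.26×10^-2 M

1.26×10^-2 M


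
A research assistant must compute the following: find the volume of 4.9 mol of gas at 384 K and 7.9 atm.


PV = nRT  (R = 0.08206 L·atm/(mol·K))
V = nRT/P = 4.9×0.08206×384/7.9
= 19.545 L

19.545 L


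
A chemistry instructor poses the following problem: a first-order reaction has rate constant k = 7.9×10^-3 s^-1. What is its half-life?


t½ = ln2/k = 0.693147/(7.9×10^-3 s^-1)
= 87.74 s

87.74 s


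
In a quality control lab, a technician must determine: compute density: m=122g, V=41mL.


ρ = mass/volume
= 122/41
= 2.976 g/mL

2.976 g/mL


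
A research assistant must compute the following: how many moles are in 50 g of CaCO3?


M(CaCO3) = 100.09 g/mol
n = mass/M = 50/100.09 = 0.4996 mol

0.4996 mol


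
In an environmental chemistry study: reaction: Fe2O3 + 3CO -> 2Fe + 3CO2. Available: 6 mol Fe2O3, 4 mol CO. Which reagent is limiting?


Mole ratio available / coefficient:
  Fe2O3: 6/1 = 6.000
  CO: 4/3 = 1.333
Smaller ratio is limiting.

CO


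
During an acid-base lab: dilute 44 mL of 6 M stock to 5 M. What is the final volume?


C1V1 = C2V2
6 × 44 = 5 × V2
V2 = 264/5 = 52.8 mL

52.8 mL


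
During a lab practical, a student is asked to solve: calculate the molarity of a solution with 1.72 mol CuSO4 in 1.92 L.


M = n/V = 1.72/1.92 = 0.896 mol/L

0.896 M


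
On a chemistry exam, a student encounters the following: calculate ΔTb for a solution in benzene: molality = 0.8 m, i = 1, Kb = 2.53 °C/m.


ΔTb = Kb × m × i
= 2.53 × 0.8 × 1
= 2.024 °C

2.024 °C


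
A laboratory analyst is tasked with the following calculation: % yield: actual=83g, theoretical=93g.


% yield = actual/theoretical × 100
= 83/93 × 100
= 89.25%

89.25%


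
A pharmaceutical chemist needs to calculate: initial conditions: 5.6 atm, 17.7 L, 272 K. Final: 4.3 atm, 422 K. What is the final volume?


P1V1/T1 = P2V2/T2
V2 = P1V1T2/(T1P2)
= 5.6×17.7×422/(272×4.3)
= 35.763 L

35.763 L


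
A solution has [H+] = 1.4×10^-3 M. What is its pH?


pH = -log10([H+]) = -log10(1.4×10^-3)
= 3 - log10(1.4)
= 3 - 0.15
= 2.85

2.85


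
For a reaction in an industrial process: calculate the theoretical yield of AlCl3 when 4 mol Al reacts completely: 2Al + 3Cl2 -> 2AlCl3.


Mole ratio AlCl3:Al = 2:2
n(AlCl3) = 4 × 2/2 = 4.000 mol
mass = 4.000 × 133.33 = 533.32 g

533.32 g


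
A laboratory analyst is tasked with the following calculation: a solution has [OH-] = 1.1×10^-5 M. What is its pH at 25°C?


pOH = -log10([OH-]) = -log10(1.1×10^-5)
= 5 - log10(1.1) = 4.96
pH = 14 - pOH = 14 - 4.96 = 9.04

9.04


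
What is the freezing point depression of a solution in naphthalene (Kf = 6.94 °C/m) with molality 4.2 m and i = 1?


ΔTf = Kf × m × i
= 6.94 × 4.2 × 1
= 29.148 °C

29.148 °C


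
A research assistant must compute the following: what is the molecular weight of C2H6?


M(C2H6) = 2×12.01 + 6×1.008
= 24.02 + 6.05
= 30.07 g/mol

30.07 g/mol


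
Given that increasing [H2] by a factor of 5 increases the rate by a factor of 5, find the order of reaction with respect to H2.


rate ∝ [H2]^n
5^n = 5 → n = 1
Order in H2: 1

1


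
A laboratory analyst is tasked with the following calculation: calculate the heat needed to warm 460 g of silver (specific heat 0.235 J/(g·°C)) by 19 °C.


q = mcΔT = 460 × 0.235 × 19
= 2053.90 J

2053.90 J


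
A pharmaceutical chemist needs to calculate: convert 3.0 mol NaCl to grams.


M(NaCl) = 58.44 g/mol
mass = n × M = 3.0 × 58.44 = 175.32 g

175.32 g


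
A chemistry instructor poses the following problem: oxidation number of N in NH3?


x + 3(+1) = 0, so x = -3
Oxidation number: -3

-3


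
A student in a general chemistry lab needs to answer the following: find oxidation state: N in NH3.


x + 3(+1) = 0, so x = -3
Oxidation number: -3

-3


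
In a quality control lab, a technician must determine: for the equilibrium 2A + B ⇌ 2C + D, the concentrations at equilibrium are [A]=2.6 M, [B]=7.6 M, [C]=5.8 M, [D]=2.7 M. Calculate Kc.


Kc = [C]^2[D]/([A]^2[B])
= (5.8^2 × 2.7^1)/(2.6^2 × 7.6^1)
= 90.828/51.376
= 1.768

1.768


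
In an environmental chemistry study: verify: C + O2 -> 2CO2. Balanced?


Equation: C + O2 -> 2CO2
Check atoms: C: 1≠2, O: 2≠4
Not balanced

No, not balanced


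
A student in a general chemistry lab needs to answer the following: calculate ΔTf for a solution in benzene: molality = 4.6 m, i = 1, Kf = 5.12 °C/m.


ΔTf = Kf × m × i
= 5.12 × 4.6 × 1
= 23.552 °C

23.552 °C


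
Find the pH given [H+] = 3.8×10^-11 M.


pH = -log10([H+]) = -log10(3.8×10^-11)
= 11 - log10(3.8)
= 11 - 0.58
= 10.42

10.42


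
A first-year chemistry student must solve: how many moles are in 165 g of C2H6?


M(C2H6) = 30.07 g/mol
n = mass/M = 165/30.07 = 5.4872 mol

5.4872 mol


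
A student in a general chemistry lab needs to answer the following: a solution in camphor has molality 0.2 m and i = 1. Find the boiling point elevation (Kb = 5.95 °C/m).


ΔTb = Kb × m × i
= 5.95 × 0.2 × 1
= 1.19 °C

1.19 °C


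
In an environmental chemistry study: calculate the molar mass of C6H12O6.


M(C6H12O6) = 6×12.01 + 12×1.008 + 6×16.0
= 72.06 + 12.1 + 96.0
= 180.16 g/mol

180.16 g/mol


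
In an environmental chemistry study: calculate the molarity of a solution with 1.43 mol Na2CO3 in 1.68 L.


M = n/V = 1.43/1.68 = 0.851 mol/L

0.851 M


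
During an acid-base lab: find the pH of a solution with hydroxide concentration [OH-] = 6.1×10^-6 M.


pOH = -log10([OH-]) = -log10(6.1×10^-6)
= 6 - log10(6.1) = 5.21
pH = 14 - pOH = 14 - 5.21 = 8.79

8.79


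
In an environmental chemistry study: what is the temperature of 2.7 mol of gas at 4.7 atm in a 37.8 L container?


PV = nRT  (R = 0.08206 L·atm/(mol·K))
T = PV/(nR) = 4.7×37.8/(2.7×0.08206)
= 177.66/0.221562
= 801.85 K

801.85 K


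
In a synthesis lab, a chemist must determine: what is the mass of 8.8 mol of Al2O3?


M(Al2O3) = 101.96 g/mol
mass = n × M = 8.8 × 101.96 = 897.25 g

897.25 g


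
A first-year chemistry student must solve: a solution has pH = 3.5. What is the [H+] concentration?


[H+] = 10^(-pH) = 10^(-3.5)
= 3.16×10^-4 M

3.16×10^-4 M


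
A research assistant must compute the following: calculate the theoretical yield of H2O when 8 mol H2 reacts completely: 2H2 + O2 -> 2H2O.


Mole ratio H2O:H2 = 2:2
n(H2O) = 8 × 2/2 = 8.000 mol
mass = 8.000 × 18.02 = 144.16 g

144.16 g


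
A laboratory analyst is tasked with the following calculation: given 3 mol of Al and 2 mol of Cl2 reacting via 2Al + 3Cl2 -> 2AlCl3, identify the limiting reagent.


Mole ratio available / coefficient:
  Al: 3/2 = 1.500
  Cl2: 2/3 = 0.667
Smaller ratio is limiting.

Cl2


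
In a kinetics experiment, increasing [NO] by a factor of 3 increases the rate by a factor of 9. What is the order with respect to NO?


rate ∝ [NO]^n
3^n = 9 → n = 2
Order in NO: 2

2


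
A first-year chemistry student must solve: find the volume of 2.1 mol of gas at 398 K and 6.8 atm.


PV = nRT  (R = 0.08206 L·atm/(mol·K))
V = nRT/P = 2.1×0.08206×398/6.8
= 10.086 L

10.086 L


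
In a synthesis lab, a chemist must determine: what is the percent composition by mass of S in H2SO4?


M(H2SO4) = 2×1.008 + 1×32.07 + 4×16.0 = 98.086 g/mol
Mass of S = 1 × 32.07 = 32.07 g/mol
% S = 32.07/98.086 × 100 = 32.70%

32.70%


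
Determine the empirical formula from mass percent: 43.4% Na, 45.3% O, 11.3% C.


Assume 100 g sample. Moles of each element:
  Na: 43.4/22.99 = 1.888 mol
  O: 45.3/16.0 = 2.831 mol
  C: 11.3/12.01 = 0.941 mol
Divide by smallest (0.941):
  Na: 1.888/0.941 = 2.01
  O: 2.831/0.941 = 3.01
  C: 0.941/0.941 = 1.0
Empirical formula: Na2CO3

Na2CO3


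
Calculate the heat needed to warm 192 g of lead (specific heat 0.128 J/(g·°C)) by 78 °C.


q = mcΔT = 192 × 0.128 × 78
= 1916.93 J

1916.93 J


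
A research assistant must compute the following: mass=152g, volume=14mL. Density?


ρ = mass/volume
= 152/14
= 10.857 g/mL

10.857 g/mL


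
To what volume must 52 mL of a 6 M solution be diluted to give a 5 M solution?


C1V1 = C2V2
6 × 52 = 5 × V2
V2 = 312/5 = 62.4 mL

62.4 mL


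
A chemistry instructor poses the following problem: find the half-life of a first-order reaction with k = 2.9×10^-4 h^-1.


t½ = ln2/k = 0.693147/(2.9×10^-4 h^-1)
= 2390 h

2390 h


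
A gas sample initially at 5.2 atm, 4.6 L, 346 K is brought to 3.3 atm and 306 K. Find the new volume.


P1V1/T1 = P2V2/T2
V2 = P1V1T2/(T1P2)
= 5.2×4.6×306/(346×3.3)
= 6.411 L

6.411 L


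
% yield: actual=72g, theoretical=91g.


% yield = actual/theoretical × 100
= 72/91 × 100
= 79.12%

79.12%


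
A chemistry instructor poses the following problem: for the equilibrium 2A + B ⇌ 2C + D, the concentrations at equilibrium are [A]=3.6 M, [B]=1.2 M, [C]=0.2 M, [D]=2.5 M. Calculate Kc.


Kc = [C]^2[D]/([A]^2[B])
= (0.2^2 × 2.5^1)/(3.6^2 × 1.2^1)
= 0.1/15.552
= 0.006430

0.006430


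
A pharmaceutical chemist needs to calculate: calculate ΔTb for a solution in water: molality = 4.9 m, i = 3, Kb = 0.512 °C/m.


ΔTb = Kb × m × i
= 0.512 × 4.9 × 3
= 7.5264 °C

7.5264 °C


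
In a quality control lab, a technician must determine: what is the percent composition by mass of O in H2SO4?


M(H2SO4) = 2×1.008 + 1×32.07 + 4×16.0 = 98.086 g/mol
Mass of O = 4 × 16.0 = 64.00 g/mol
% O = 64.00/98.086 × 100 = 65.25%

65.25%


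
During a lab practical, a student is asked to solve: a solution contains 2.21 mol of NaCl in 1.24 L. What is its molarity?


M = n/V = 2.21/1.24 = 1.782 mol/L

1.782 M


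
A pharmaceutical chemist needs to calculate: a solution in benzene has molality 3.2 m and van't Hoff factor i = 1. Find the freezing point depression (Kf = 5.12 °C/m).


ΔTf = Kf × m × i
= 5.12 × 3.2 × 1
= 16.384 °C

16.384 °C


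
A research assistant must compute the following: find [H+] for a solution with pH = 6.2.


[H+] = 10^(-pH) = 10^(-6.2)
= 6.31×10^-7 M

6.31×10^-7 M


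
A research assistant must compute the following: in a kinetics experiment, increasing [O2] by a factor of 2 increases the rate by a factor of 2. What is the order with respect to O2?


rate ∝ [O2]^n
2^n = 2 → n = 1
Order in O2: 1

1


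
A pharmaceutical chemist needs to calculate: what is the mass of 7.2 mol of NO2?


M(NO2) = 46.01 g/mol
mass = n × M = 7.2 × 46.01 = 331.27 g

331.27 g


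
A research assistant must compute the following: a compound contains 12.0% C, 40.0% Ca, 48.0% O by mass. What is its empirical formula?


Assume 100 g sample. Moles of each element:
  C: 12.0/12.01 = 0.999 mol
  Ca: 40.0/40.08 = 0.998 mol
  O: 48.0/16.0 = 3.0 mol
Divide by smallest (0.998):
  C: 0.999/0.998 = 1.0
  Ca: 0.998/0.998 = 1.0
  O: 3.0/0.998 = 3.01
Empirical formula: CaCO3

CaCO3


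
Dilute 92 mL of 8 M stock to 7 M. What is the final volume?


C1V1 = C2V2
8 × 92 = 7 × V2
V2 = 736/7 = 105.14 mL

105.14 mL


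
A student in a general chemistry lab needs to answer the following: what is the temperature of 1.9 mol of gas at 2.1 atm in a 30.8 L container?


PV = nRT  (R = 0.08206 L·atm/(mol·K))
T = PV/(nR) = 2.1×30.8/(1.9×0.08206)
= 64.68/0.155914
= 414.84 K

414.84 K


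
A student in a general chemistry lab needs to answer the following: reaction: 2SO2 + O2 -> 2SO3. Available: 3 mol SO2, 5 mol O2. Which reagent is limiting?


Mole ratio available / coefficient:
  SO2: 3/2 = 1.500
  O2: 5/1 = 5.000
Smaller ratio is limiting.

SO2


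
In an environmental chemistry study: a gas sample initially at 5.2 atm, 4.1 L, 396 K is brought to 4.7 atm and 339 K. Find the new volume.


P1V1/T1 = P2V2/T2
V2 = P1V1T2/(T1P2)
= 5.2×4.1×339/(396×4.7)
= 3.883 L

3.883 L


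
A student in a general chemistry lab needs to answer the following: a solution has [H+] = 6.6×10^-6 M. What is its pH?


pH = -log10([H+]) = -log10(6.6×10^-6)
= 6 - log10(6.6)
= 6 - 0.82
= 5.18

5.18


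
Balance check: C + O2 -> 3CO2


Equation: C + O2 -> 3CO2
Check atoms: C: 1≠3, O: 2≠6
Not balanced

No, not balanced


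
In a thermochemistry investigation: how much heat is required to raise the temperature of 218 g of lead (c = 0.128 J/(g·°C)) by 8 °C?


q = mcΔT = 218 × 0.128 × 8
= 223.23 J

223.23 J


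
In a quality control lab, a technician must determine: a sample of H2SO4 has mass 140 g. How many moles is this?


M(H2SO4) = 98.09 g/mol
n = mass/M = 140/98.09 = 1.4273 mol

1.4273 mol


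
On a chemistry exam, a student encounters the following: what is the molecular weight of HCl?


M(HCl) = 1×1.008 + 1×35.45
= 1.01 + 35.45
= 36.46 g/mol

36.46 g/mol


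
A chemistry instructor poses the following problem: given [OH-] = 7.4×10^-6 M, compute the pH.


pOH = -log10([OH-]) = -log10(7.4×10^-6)
= 6 - log10(7.4) = 5.13
pH = 14 - pOH = 14 - 5.13 = 8.87

8.87


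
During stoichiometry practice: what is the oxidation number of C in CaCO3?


(+2) + x + 3(-2) = 0, so x = +4
Oxidation number: +4

+4


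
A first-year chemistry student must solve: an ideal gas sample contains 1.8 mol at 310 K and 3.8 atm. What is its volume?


PV = nRT  (R = 0.08206 L·atm/(mol·K))
V = nRT/P = 1.8×0.08206×310/3.8
= 12.05 L

12.05 L


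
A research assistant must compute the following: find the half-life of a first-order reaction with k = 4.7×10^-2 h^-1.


t½ = ln2/k = 0.693147/(4.7×10^-2 h^-1)
= 14.75 h

14.75 h


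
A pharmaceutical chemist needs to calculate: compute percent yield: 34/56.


% yield = actual/theoretical × 100
= 34/56 × 100
= 60.71%

60.71%


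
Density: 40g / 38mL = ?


ρ = mass/volume
= 40/38
= 1.053 g/mL

1.053 g/mL


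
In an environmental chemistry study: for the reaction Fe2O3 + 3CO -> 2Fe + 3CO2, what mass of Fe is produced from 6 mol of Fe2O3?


Mole ratio Fe:Fe2O3 = 2:1
n(Fe) = 6 × 2/1 = 12.000 mol
mass = 12.000 × 55.85 = 670.2 g

670.2 g


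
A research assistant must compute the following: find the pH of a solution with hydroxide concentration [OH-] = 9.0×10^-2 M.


pOH = -log10([OH-]) = -log10(9.0×10^-2)
= 2 - log10(9.0) = 1.05
pH = 14 - pOH = 14 - 1.05 = 12.95

12.95


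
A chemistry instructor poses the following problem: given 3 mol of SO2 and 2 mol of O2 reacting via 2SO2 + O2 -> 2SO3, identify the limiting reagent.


Mole ratio available / coefficient:
  SO2: 3/2 = 1.500
  O2: 2/1 = 2.000
Smaller ratio is limiting.

SO2


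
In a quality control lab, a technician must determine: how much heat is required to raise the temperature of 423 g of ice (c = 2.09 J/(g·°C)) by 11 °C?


q = mcΔT = 423 × 2.09 × 11
= 9724.77 J

9724.77 J


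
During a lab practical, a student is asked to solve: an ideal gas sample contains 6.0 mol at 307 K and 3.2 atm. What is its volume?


PV = nRT  (R = 0.08206 L·atm/(mol·K))
V = nRT/P = 6.0×0.08206×307/3.2
= 47.236 L

47.236 L


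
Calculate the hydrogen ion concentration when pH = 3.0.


[H+] = 10^(-pH) = 10^(-3.0)
= 1.0×10^-3 M

1.0×10^-3 M


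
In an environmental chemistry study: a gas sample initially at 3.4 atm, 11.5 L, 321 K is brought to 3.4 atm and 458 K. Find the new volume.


P1V1/T1 = P2V2/T2
V2 = P1V1T2/(T1P2)
= 3.4×11.5×458/(321×3.4)
= 16.408 L

16.408 L


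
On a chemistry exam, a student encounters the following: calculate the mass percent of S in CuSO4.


M(CuSO4) = 1×63.55 + 1×32.07 + 4×16.0 = 159.62 g/mol
Mass of S = 1 × 32.07 = 32.07 g/mol
% S = 32.07/159.62 × 100 = 20.09%

20.09%


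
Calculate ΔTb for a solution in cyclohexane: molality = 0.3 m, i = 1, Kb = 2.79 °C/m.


ΔTb = Kb × m × i
= 2.79 × 0.3 × 1
= 0.837 °C

0.837 °C


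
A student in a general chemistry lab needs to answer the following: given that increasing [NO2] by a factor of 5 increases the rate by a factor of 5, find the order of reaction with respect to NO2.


rate ∝ [NO2]^n
5^n = 5 → n = 1
Order in NO2: 1

1


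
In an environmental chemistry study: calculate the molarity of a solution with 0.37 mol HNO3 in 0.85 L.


M = n/V = 0.37/0.85 = 0.435 mol/L

0.435 M


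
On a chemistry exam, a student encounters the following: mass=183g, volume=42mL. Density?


ρ = mass/volume
= 183/42
= 4.357 g/mL

4.357 g/mL


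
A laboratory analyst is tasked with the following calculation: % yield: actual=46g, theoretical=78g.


% yield = actual/theoretical × 100
= 46/78 × 100
= 58.97%

58.97%


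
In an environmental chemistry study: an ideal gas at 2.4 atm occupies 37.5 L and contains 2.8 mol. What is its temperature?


PV = nRT  (R = 0.08206 L·atm/(mol·K))
T = PV/(nR) = 2.4×37.5/(2.8×0.08206)
= 90.00/0.229768
= 391.70 K

391.70 K


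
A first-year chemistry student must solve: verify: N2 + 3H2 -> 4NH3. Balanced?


Equation: N2 + 3H2 -> 4NH3
Check atoms: H: 6≠12, N: 2≠4
Not balanced

No, not balanced


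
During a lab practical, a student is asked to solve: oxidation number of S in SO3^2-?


x + 3(-2) = -2, so x = +4
Oxidation number: +4

+4


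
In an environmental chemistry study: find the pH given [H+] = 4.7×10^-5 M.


pH = -log10([H+]) = -log10(4.7×10^-5)
= 5 - log10(4.7)
= 5 - 0.67
= 4.33

4.33


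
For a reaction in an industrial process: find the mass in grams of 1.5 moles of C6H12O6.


M(C6H12O6) = 180.16 g/mol
mass = n × M = 1.5 × 180.16 = 270.24 g

270.24 g


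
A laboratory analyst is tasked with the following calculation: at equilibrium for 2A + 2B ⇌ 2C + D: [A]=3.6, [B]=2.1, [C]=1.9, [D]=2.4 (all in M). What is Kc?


Kc = [C]^2[D]/([A]^2[B]^2)
= (1.9^2 × 2.4^1)/(3.6^2 × 2.1^2)
= 8.664/57.1536
= 0.1516

0.1516
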